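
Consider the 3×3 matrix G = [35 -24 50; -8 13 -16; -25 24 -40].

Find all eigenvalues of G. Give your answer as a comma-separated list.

-3, 1, 10

Compute the characteristic polynomial p(μ) = det(μI - G).
Cofactor expansion gives p(μ) = μ^3 - 8μ^2 - 23μ + 30.
Since p(1) = 0, μ = 1 is a root.
Dividing by (μ - 1) leaves μ^2 - 7μ - 30.
The quadratic factors as (μ + 3)·(μ - 10).
Eigenvalues: -3, 1, 10.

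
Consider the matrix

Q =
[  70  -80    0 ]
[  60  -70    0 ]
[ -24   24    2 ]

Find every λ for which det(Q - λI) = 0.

Set up det(rI - Q) = 0.
Expanding along the first row, p(r) = r^3 - 2r^2 - 100r + 200.
Since p(2) = 0, r = 2 is a root.
Dividing by (r - 2) leaves r^2 - 100.
The quadratic factors as (r + 10)·(r - 10).
Eigenvalues: -10, 2, 10.

-10, 2, 10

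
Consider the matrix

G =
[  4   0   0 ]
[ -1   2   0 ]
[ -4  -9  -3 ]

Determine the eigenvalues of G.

-3, 2, 4

G is lower triangular, so its eigenvalues are the diagonal entries.
Diagonal: 4, 2, -3.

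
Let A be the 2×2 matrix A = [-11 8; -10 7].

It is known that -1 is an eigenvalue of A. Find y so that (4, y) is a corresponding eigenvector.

5

We need (A + 1I)v = 0.
A + 1I = [[-10, 8], [-10, 8]].
Row 1: (-10)·4 + (8)·y = 0
Row 2: (-10)·4 + (8)·y = 0
Solving gives y = 5.
Check: A·(4, 5) = (-4, -5) = -1·(4, 5).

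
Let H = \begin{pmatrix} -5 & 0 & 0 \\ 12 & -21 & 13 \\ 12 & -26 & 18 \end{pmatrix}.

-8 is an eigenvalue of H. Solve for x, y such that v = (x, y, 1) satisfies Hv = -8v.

We need (H + 8I)v = 0.
H + 8I = [[3, 0, 0], [12, -13, 13], [12, -26, 26]].
Row 1: (3)·x + (0)·y + (0)·1 = 0
Row 2: (12)·x + (-13)·y + (13)·1 = 0
Row 3: (12)·x + (-26)·y + (26)·1 = 0
Solving gives x = 0, y = 1.
Check: H·(0, 1, 1) = (0, -8, -8) = -8·(0, 1, 1).

0, 1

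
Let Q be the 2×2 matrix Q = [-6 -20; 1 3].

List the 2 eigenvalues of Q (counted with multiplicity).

det(Q - μI) = (-6 - μ)(3 - μ) - (-20)·(1) = μ^2 + 3μ + 2.
This factors as (μ + 2)·(μ + 1) = 0.
Eigenvalues: -2, -1.

-2, -1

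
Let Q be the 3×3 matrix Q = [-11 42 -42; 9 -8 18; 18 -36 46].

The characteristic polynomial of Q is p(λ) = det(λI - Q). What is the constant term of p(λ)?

-700

p(λ) = λ^3 - 27λ^2 + 240λ - 700.
The constant term is -700.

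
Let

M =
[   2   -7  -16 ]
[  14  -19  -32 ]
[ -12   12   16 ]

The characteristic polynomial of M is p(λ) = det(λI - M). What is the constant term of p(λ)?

0

p(λ) = λ^3 + λ^2 - 20λ.
The constant term is 0.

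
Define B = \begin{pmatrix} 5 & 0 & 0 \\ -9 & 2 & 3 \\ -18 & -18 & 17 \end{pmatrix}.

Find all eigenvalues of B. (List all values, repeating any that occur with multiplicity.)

5, 8, 11

Compute the characteristic polynomial p(λ) = det(λI - B).
Cofactor expansion gives p(λ) = λ^3 - 24λ^2 + 183λ - 440.
Rational-root test: λ = 8 gives p(8) = 0.
Factor out (λ - 8): p(λ) = (λ - 8)·(λ^2 - 16λ + 55).
The quadratic factors as (λ - 5)·(λ - 11).
Eigenvalues: 5, 8, 11.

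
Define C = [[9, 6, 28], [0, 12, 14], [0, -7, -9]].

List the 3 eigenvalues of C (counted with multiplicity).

-2, 5, 9

Compute the characteristic polynomial p(μ) = det(μI - C).
Cofactor expansion gives p(μ) = μ^3 - 12μ^2 + 17μ + 90.
Try μ = 5: p(5) = 0, so 5 is a root.
Factor out (μ - 5): p(μ) = (μ - 5)·(μ^2 - 7μ - 18).
The quadratic factors as (μ + 2)·(μ - 9).
Eigenvalues: -2, 5, 9.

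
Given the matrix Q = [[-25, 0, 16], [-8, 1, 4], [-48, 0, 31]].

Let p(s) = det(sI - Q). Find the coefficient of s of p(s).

-1

p(s) = s^3 - 7s^2 - s + 7.
The coefficient of s is -1.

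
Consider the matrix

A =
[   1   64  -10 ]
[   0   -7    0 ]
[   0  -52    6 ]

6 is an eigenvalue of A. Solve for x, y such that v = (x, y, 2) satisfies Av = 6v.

-4, 0

We need (A - 6I)v = 0.
A - 6I = [[-5, 64, -10], [0, -13, 0], [0, -52, 0]].
Row 1: (-5)·x + (64)·y + (-10)·2 = 0
Row 2: (0)·x + (-13)·y + (0)·2 = 0
Row 3: (0)·x + (-52)·y + (0)·2 = 0
Solving gives x = -4, y = 0.
Check: A·(-4, 0, 2) = (-24, 0, 12) = 6·(-4, 0, 2).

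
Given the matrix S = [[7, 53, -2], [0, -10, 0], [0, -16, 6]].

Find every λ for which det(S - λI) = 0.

-10, 6, 7

The characteristic polynomial is p(s) = det(sI - S).
Expanding the 3×3 determinant: p(s) = s^3 - 3s^2 - 88s + 420.
Since p(6) = 0, s = 6 is a root.
Factor out (s - 6): p(s) = (s - 6)·(s^2 + 3s - 70).
The quadratic factors as (s + 10)·(s - 7).
Eigenvalues: -10, 6, 7.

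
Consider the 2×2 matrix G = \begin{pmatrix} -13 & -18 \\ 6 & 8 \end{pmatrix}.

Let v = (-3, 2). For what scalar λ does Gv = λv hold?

Compute Gv: G·(-3, 2) = (3, -2).
Since Gv = λv, compare component 1: 3 = λ·-3, so λ = -1.

-1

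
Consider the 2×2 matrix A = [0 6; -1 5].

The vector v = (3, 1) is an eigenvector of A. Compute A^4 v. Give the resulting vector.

First find the eigenvalue: Av = (6, 2) = 2·(3, 1), so λ = 2.
Then A^4 v = λ^4·v = 2^4·(3, 1) = 16·(3, 1) = (48, 16).

(48, 16)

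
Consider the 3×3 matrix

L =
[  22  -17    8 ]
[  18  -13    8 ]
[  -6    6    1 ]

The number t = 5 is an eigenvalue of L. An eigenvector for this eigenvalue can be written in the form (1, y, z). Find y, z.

We need (L - 5I)v = 0.
L - 5I = [[17, -17, 8], [18, -18, 8], [-6, 6, -4]].
Row 1: (17)·1 + (-17)·y + (8)·z = 0
Row 2: (18)·1 + (-18)·y + (8)·z = 0
Row 3: (-6)·1 + (6)·y + (-4)·z = 0
Solving gives y = 1, z = 0.
Check: L·(1, 1, 0) = (5, 5, 0) = 5·(1, 1, 0).

1, 0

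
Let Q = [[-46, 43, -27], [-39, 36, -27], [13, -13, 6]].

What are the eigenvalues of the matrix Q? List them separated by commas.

-7, -3, 6

Set up det(λI - Q) = 0.
Expanding the 3×3 determinant: p(λ) = λ^3 + 4λ^2 - 39λ - 126.
Since p(-3) = 0, λ = -3 is a root.
Dividing by (λ + 3) leaves λ^2 + λ - 42.
The quadratic factors as (λ + 7)·(λ - 6).
Eigenvalues: -7, -3, 6.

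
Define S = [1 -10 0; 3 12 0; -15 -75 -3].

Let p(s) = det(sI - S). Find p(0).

p(0) = det(0·I − S) = det(−S) = (−1)^3·det(S).
det(S) = -126, so p(0) = 126.

126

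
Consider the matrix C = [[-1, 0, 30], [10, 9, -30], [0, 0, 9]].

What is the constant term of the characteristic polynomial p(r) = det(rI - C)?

81

p(0) = det(0·I − C) = det(−C) = (−1)^3·det(C).
det(C) = -81, so p(0) = 81.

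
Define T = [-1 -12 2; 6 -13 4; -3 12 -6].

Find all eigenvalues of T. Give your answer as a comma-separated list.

-9, -7, -4

Compute the characteristic polynomial p(lambda) = det(lambda·I - T).
Cofactor expansion gives p(lambda) = lambda^3 + 20·lambda^2 + 127·lambda + 252.
Rational-root test: lambda = -4 gives p(-4) = 0.
Dividing by (lambda + 4) leaves lambda^2 + 16·lambda + 63.
The quadratic factors as (lambda + 9)·(lambda + 7).
Eigenvalues: -9, -7, -4.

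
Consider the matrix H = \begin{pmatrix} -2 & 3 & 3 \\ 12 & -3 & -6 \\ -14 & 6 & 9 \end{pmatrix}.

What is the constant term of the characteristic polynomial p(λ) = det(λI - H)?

p(0) = det(0·I − H) = det(−H) = (−1)^3·det(H).
det(H) = 0, so p(0) = 0.

0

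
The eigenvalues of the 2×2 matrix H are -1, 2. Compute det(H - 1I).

-2

If H has eigenvalues -1, 2, then H - 1I has eigenvalues -2, 1.
det(H - 1I) = (-2) · (1) = -2.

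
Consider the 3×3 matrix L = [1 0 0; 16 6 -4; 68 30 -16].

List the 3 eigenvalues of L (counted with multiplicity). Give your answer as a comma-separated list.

-6, -4, 1

Compute the characteristic polynomial p(t) = det(tI - L).
Cofactor expansion gives p(t) = t^3 + 9t^2 + 14t - 24.
Since p(1) = 0, t = 1 is a root.
Factor out (t - 1): p(t) = (t - 1)·(t^2 + 10t + 24).
The quadratic factors as (t + 6)·(t + 4).
Eigenvalues: -6, -4, 1.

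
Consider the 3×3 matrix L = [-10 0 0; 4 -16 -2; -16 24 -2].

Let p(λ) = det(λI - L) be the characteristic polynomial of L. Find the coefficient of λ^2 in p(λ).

28

The coefficient of λ^2 of det(λI - L) is −trace(L).
trace(L) = (-10) + (-16) + (-2) = -28, so the coefficient is 28.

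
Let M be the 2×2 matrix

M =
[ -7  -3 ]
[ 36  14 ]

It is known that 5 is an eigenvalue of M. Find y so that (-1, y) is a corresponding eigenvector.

4

We need (M - 5I)v = 0.
M - 5I = [[-12, -3], [36, 9]].
Row 1: (-12)·-1 + (-3)·y = 0
Row 2: (36)·-1 + (9)·y = 0
Solving gives y = 4.
Check: M·(-1, 4) = (-5, 20) = 5·(-1, 4).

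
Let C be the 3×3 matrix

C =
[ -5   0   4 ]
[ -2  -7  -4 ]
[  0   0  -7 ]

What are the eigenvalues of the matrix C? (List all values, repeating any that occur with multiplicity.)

-7, -7, -5

Compute the characteristic polynomial p(r) = det(rI - C).
Cofactor expansion gives p(r) = r^3 + 19r^2 + 119r + 245.
Since p(-7) = 0, r = -7 is a root.
Dividing by (r + 7) leaves r^2 + 12r + 35.
The quadratic factors as (r + 7)·(r + 5).
Eigenvalues: -7, -7, -5.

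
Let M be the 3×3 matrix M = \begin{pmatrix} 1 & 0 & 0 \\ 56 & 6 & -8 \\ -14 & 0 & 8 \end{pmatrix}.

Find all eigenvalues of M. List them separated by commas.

1, 6, 8

The characteristic polynomial is p(λ) = det(λI - M).
Expanding the 3×3 determinant: p(λ) = λ^3 - 15λ^2 + 62λ - 48.
Try λ = 1: p(1) = 0, so 1 is a root.
Dividing by (λ - 1) leaves λ^2 - 14λ + 48.
The quadratic factors as (λ - 6)·(λ - 8).
Eigenvalues: 1, 6, 8.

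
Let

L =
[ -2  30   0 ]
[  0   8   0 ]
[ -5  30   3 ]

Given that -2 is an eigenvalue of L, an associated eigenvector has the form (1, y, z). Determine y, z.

0, 1

We need (L + 2I)v = 0.
L + 2I = [[0, 30, 0], [0, 10, 0], [-5, 30, 5]].
Row 1: (0)·1 + (30)·y + (0)·z = 0
Row 2: (0)·1 + (10)·y + (0)·z = 0
Row 3: (-5)·1 + (30)·y + (5)·z = 0
Solving gives y = 0, z = 1.
Check: L·(1, 0, 1) = (-2, 0, -2) = -2·(1, 0, 1).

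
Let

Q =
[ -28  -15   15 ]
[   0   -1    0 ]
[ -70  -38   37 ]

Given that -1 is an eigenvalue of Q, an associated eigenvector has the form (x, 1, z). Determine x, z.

We need (Q + 1I)v = 0.
Q + 1I = [[-27, -15, 15], [0, 0, 0], [-70, -38, 38]].
Row 1: (-27)·x + (-15)·1 + (15)·z = 0
Row 2: (0)·x + (0)·1 + (0)·z = 0
Row 3: (-70)·x + (-38)·1 + (38)·z = 0
Solving gives x = 0, z = 1.
Check: Q·(0, 1, 1) = (0, -1, -1) = -1·(0, 1, 1).

0, 1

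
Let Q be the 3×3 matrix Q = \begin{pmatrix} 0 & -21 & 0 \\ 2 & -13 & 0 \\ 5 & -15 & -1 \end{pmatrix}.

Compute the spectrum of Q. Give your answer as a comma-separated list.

Set up det(λI - Q) = 0.
Cofactor expansion gives p(λ) = λ^3 + 14λ^2 + 55λ + 42.
Try λ = -7: p(-7) = 0, so -7 is a root.
Factor out (λ + 7): p(λ) = (λ + 7)·(λ^2 + 7λ + 6).
The quadratic factors as (λ + 6)·(λ + 1).
Eigenvalues: -7, -6, -1.

-7, -6, -1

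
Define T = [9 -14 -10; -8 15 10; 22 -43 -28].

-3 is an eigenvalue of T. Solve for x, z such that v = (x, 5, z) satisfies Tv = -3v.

-5, -13

We need (T + 3I)v = 0.
T + 3I = [[12, -14, -10], [-8, 18, 10], [22, -43, -25]].
Row 1: (12)·x + (-14)·5 + (-10)·z = 0
Row 2: (-8)·x + (18)·5 + (10)·z = 0
Row 3: (22)·x + (-43)·5 + (-25)·z = 0
Solving gives x = -5, z = -13.
Check: T·(-5, 5, -13) = (15, -15, 39) = -3·(-5, 5, -13).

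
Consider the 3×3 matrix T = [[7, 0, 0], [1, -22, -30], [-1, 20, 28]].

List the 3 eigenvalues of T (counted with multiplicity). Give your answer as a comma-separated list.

-2, 7, 8

Compute the characteristic polynomial p(lambda) = det(lambda·I - T).
Expanding the 3×3 determinant: p(lambda) = lambda^3 - 13·lambda^2 + 26·lambda + 112.
Rational-root test: lambda = -2 gives p(-2) = 0.
Dividing by (lambda + 2) leaves lambda^2 - 15·lambda + 56.
The quadratic factors as (lambda - 7)·(lambda - 8).
Eigenvalues: -2, 7, 8.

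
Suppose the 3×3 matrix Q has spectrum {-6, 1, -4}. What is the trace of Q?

-9

trace(Q) is the sum of the eigenvalues: (-6) + (1) + (-4) = -9.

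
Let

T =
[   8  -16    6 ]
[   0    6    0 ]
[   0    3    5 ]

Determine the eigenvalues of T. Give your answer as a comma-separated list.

Compute the characteristic polynomial p(λ) = det(λI - T).
Expanding the 3×3 determinant: p(λ) = λ^3 - 19λ^2 + 118λ - 240.
Try λ = 8: p(8) = 0, so 8 is a root.
Dividing by (λ - 8) leaves λ^2 - 11λ + 30.
The quadratic factors as (λ - 5)·(λ - 6).
Eigenvalues: 5, 6, 8.

5, 6, 8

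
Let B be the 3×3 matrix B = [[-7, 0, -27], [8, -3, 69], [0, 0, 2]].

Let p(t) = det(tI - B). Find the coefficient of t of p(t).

p(t) = t^3 + 8t^2 + t - 42.
The coefficient of t is 1.

1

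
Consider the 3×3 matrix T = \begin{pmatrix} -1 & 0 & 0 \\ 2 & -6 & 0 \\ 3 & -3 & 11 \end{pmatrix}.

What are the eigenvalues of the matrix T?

-6, -1, 11

T is lower triangular, so its eigenvalues are the diagonal entries.
Diagonal: -1, -6, 11.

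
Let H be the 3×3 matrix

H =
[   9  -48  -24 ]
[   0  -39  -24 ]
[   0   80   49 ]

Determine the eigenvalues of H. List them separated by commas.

Set up det(λI - H) = 0.
Cofactor expansion gives p(λ) = λ^3 - 19λ^2 + 99λ - 81.
Since p(9) = 0, λ = 9 is a root.
Dividing by (λ - 9) leaves λ^2 - 10λ + 9.
The quadratic factors as (λ - 1)·(λ - 9).
Eigenvalues: 1, 9, 9.

1, 9, 9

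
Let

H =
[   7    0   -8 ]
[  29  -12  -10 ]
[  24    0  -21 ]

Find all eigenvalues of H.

-12, -9, -5

Set up det(lambda·I - H) = 0.
Expanding along the first row, p(lambda) = lambda^3 + 26·lambda^2 + 213·lambda + 540.
Since p(-5) = 0, lambda = -5 is a root.
Dividing by (lambda + 5) leaves lambda^2 + 21·lambda + 108.
The quadratic factors as (lambda + 12)·(lambda + 9).
Eigenvalues: -12, -9, -5.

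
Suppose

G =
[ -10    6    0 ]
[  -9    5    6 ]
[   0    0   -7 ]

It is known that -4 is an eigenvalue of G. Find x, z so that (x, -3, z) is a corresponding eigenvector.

We need (G + 4I)v = 0.
G + 4I = [[-6, 6, 0], [-9, 9, 6], [0, 0, -3]].
Row 1: (-6)·x + (6)·-3 + (0)·z = 0
Row 2: (-9)·x + (9)·-3 + (6)·z = 0
Row 3: (0)·x + (0)·-3 + (-3)·z = 0
Solving gives x = -3, z = 0.
Check: G·(-3, -3, 0) = (12, 12, 0) = -4·(-3, -3, 0).

-3, 0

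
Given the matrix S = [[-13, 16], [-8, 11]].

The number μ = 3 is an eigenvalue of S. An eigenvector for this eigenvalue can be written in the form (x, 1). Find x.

We need (S - 3I)v = 0.
S - 3I = [[-16, 16], [-8, 8]].
Row 1: (-16)·x + (16)·1 = 0
Row 2: (-8)·x + (8)·1 = 0
Solving gives x = 1.
Check: S·(1, 1) = (3, 3) = 3·(1, 1).

1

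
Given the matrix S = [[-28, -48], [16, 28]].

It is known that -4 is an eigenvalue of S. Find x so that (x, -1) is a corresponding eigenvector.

2

We need (S + 4I)v = 0.
S + 4I = [[-24, -48], [16, 32]].
Row 1: (-24)·x + (-48)·-1 = 0
Row 2: (16)·x + (32)·-1 = 0
Solving gives x = 2.
Check: S·(2, -1) = (-8, 4) = -4·(2, -1).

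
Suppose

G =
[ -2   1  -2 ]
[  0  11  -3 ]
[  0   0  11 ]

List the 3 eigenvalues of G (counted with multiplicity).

G is upper triangular, so its eigenvalues are the diagonal entries.
Diagonal: -2, 11, 11.

-2, 11, 11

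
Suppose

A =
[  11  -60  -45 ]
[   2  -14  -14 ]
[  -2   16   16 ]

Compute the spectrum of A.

2, 5, 6

Compute the characteristic polynomial p(r) = det(rI - A).
Cofactor expansion gives p(r) = r^3 - 13r^2 + 52r - 60.
Rational-root test: r = 2 gives p(2) = 0.
Dividing by (r - 2) leaves r^2 - 11r + 30.
The quadratic factors as (r - 5)·(r - 6).
Eigenvalues: 2, 5, 6.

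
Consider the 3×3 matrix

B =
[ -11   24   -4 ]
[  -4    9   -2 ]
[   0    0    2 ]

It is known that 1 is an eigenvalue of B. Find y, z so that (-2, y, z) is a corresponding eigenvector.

-1, 0

We need (B - 1I)v = 0.
B - 1I = [[-12, 24, -4], [-4, 8, -2], [0, 0, 1]].
Row 1: (-12)·-2 + (24)·y + (-4)·z = 0
Row 2: (-4)·-2 + (8)·y + (-2)·z = 0
Row 3: (0)·-2 + (0)·y + (1)·z = 0
Solving gives y = -1, z = 0.
Check: B·(-2, -1, 0) = (-2, -1, 0) = 1·(-2, -1, 0).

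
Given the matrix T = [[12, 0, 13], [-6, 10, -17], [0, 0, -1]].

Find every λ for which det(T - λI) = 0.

-1, 10, 12

Set up det(λI - T) = 0.
Cofactor expansion gives p(λ) = λ^3 - 21λ^2 + 98λ + 120.
Try λ = 10: p(10) = 0, so 10 is a root.
Dividing by (λ - 10) leaves λ^2 - 11λ - 12.
The quadratic factors as (λ + 1)·(λ - 12).
Eigenvalues: -1, 10, 12.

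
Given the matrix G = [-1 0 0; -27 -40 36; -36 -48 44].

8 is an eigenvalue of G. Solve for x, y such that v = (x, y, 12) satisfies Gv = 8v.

0, 9

We need (G - 8I)v = 0.
G - 8I = [[-9, 0, 0], [-27, -48, 36], [-36, -48, 36]].
Row 1: (-9)·x + (0)·y + (0)·12 = 0
Row 2: (-27)·x + (-48)·y + (36)·12 = 0
Row 3: (-36)·x + (-48)·y + (36)·12 = 0
Solving gives x = 0, y = 9.
Check: G·(0, 9, 12) = (0, 72, 96) = 8·(0, 9, 12).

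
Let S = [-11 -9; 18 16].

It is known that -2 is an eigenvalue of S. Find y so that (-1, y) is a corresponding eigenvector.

We need (S + 2I)v = 0.
S + 2I = [[-9, -9], [18, 18]].
Row 1: (-9)·-1 + (-9)·y = 0
Row 2: (18)·-1 + (18)·y = 0
Solving gives y = 1.
Check: S·(-1, 1) = (2, -2) = -2·(-1, 1).

1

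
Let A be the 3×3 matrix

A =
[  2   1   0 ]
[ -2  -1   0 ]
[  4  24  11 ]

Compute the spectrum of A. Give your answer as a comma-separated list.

Set up det(tI - A) = 0.
Expanding the 3×3 determinant: p(t) = t^3 - 12t^2 + 11t.
Try t = 1: p(1) = 0, so 1 is a root.
Dividing by (t - 1) leaves t^2 - 11t.
The quadratic factors as t·(t - 11).
Eigenvalues: 0, 1, 11.

0, 1, 11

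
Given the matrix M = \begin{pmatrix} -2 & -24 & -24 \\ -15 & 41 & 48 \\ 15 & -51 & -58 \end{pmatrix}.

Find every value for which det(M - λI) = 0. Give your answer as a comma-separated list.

-10, -7, -2

Set up det(μI - M) = 0.
Cofactor expansion gives p(μ) = μ^3 + 19μ^2 + 104μ + 140.
Rational-root test: μ = -7 gives p(-7) = 0.
Factor out (μ + 7): p(μ) = (μ + 7)·(μ^2 + 12μ + 20).
The quadratic factors as (μ + 10)·(μ + 2).
Eigenvalues: -10, -7, -2.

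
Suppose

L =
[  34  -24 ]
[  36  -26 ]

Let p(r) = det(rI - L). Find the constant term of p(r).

-20

p(r) = r^2 - 8r - 20.
The constant term is -20.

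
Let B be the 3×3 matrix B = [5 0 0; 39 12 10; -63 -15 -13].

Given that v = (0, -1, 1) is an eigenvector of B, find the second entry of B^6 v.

First find the eigenvalue: Bv = (0, -2, 2) = 2·(0, -1, 1), so λ = 2.
Then B^6 v = λ^6·v = 2^6·(0, -1, 1) = 64·(0, -1, 1) = (0, -64, 64).

-64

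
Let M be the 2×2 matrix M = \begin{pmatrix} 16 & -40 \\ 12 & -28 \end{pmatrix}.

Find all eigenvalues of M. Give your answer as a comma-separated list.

-8, -4

det(M - λI) = (16 - λ)(-28 - λ) - (-40)·(12) = λ^2 + 12λ + 32.
This factors as (λ + 8)·(λ + 4) = 0.
Eigenvalues: -8, -4.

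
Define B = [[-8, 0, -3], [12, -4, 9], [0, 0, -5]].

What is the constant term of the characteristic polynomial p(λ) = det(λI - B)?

p(0) = det(0·I − B) = det(−B) = (−1)^3·det(B).
det(B) = -160, so p(0) = 160.

160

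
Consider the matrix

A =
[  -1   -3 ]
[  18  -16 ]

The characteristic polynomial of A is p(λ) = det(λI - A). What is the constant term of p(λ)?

p(λ) = λ^2 + 17λ + 70.
The constant term is 70.

70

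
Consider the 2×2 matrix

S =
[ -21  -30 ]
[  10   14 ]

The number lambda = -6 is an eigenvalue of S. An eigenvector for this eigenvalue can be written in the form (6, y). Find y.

We need (S + 6I)v = 0.
S + 6I = [[-15, -30], [10, 20]].
Row 1: (-15)·6 + (-30)·y = 0
Row 2: (10)·6 + (20)·y = 0
Solving gives y = -3.
Check: S·(6, -3) = (-36, 18) = -6·(6, -3).

-3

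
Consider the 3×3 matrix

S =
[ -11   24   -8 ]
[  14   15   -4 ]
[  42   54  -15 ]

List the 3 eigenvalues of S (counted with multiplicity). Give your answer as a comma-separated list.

-11, -3, 3

Compute the characteristic polynomial p(r) = det(rI - S).
Expanding the 3×3 determinant: p(r) = r^3 + 11r^2 - 9r - 99.
Since p(3) = 0, r = 3 is a root.
Factor out (r - 3): p(r) = (r - 3)·(r^2 + 14r + 33).
The quadratic factors as (r + 11)·(r + 3).
Eigenvalues: -11, -3, 3.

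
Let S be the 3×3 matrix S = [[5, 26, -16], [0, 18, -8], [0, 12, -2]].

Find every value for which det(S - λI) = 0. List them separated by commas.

Compute the characteristic polynomial p(μ) = det(μI - S).
Expanding along the first row, p(μ) = μ^3 - 21μ^2 + 140μ - 300.
Since p(5) = 0, μ = 5 is a root.
Dividing by (μ - 5) leaves μ^2 - 16μ + 60.
The quadratic factors as (μ - 6)·(μ - 10).
Eigenvalues: 5, 6, 10.

5, 6, 10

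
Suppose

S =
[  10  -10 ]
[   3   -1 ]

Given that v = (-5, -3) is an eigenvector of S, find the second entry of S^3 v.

-192

First find the eigenvalue: Sv = (-20, -12) = 4·(-5, -3), so λ = 4.
Then S^3 v = λ^3·v = 4^3·(-5, -3) = 64·(-5, -3) = (-320, -192).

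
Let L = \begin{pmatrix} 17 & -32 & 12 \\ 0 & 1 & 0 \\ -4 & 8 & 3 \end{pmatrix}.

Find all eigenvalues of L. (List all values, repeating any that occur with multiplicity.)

Compute the characteristic polynomial p(r) = det(rI - L).
Expanding along the first row, p(r) = r^3 - 21r^2 + 119r - 99.
Since p(9) = 0, r = 9 is a root.
Factor out (r - 9): p(r) = (r - 9)·(r^2 - 12r + 11).
The quadratic factors as (r - 1)·(r - 11).
Eigenvalues: 1, 9, 11.

1, 9, 11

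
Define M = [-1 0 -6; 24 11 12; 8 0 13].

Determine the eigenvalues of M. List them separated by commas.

5, 7, 11

The characteristic polynomial is p(s) = det(sI - M).
Cofactor expansion gives p(s) = s^3 - 23s^2 + 167s - 385.
Rational-root test: s = 5 gives p(5) = 0.
Dividing by (s - 5) leaves s^2 - 18s + 77.
The quadratic factors as (s - 7)·(s - 11).
Eigenvalues: 5, 7, 11.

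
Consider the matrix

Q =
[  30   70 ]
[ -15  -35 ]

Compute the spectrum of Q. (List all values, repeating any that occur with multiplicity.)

det(Q - λI) = (30 - λ)(-35 - λ) - (70)·(-15) = λ^2 + 5λ.
This factors as (λ + 5)·λ = 0.
Eigenvalues: -5, 0.

-5, 0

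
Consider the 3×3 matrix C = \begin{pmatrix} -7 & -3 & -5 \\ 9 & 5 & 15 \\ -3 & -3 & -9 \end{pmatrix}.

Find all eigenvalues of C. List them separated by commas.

-4, -4, -3

Set up det(μI - C) = 0.
Expanding the 3×3 determinant: p(μ) = μ^3 + 11μ^2 + 40μ + 48.
Rational-root test: μ = -3 gives p(-3) = 0.
Dividing by (μ + 3) leaves μ^2 + 8μ + 16.
The quadratic factor is (μ + 4)^2.
Eigenvalues: -4, -4, -3.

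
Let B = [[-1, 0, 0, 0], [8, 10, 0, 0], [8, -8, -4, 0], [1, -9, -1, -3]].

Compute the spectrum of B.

-4, -3, -1, 10

B is lower triangular, so its eigenvalues are the diagonal entries.
Diagonal: -1, 10, -4, -3.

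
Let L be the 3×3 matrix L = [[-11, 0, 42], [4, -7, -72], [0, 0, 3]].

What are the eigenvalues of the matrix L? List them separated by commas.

-11, -7, 3

The characteristic polynomial is p(λ) = det(λI - L).
Expanding along the first row, p(λ) = λ^3 + 15λ^2 + 23λ - 231.
Try λ = -11: p(-11) = 0, so -11 is a root.
Factor out (λ + 11): p(λ) = (λ + 11)·(λ^2 + 4λ - 21).
The quadratic factors as (λ + 7)·(λ - 3).
Eigenvalues: -11, -7, 3.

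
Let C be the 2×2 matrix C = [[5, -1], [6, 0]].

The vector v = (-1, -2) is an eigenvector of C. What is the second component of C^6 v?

-1458

First find the eigenvalue: Cv = (-3, -6) = 3·(-1, -2), so λ = 3.
Then C^6 v = λ^6·v = 3^6·(-1, -2) = 729·(-1, -2) = (-729, -1458).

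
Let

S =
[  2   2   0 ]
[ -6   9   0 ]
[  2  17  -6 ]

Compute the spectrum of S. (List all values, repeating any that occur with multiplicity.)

-6, 5, 6

The characteristic polynomial is p(s) = det(sI - S).
Cofactor expansion gives p(s) = s^3 - 5s^2 - 36s + 180.
Rational-root test: s = 5 gives p(5) = 0.
Dividing by (s - 5) leaves s^2 - 36.
The quadratic factors as (s + 6)·(s - 6).
Eigenvalues: -6, 5, 6.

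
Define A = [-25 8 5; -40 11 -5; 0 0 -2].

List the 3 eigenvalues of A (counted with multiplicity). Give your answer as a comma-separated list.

Set up det(λI - A) = 0.
Expanding along the first row, p(λ) = λ^3 + 16λ^2 + 73λ + 90.
Rational-root test: λ = -5 gives p(-5) = 0.
Factor out (λ + 5): p(λ) = (λ + 5)·(λ^2 + 11λ + 18).
The quadratic factors as (λ + 9)·(λ + 2).
Eigenvalues: -9, -5, -2.

-9, -5, -2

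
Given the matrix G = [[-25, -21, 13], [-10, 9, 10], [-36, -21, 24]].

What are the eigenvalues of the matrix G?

The characteristic polynomial is p(μ) = det(μI - G).
Expanding the 3×3 determinant: p(μ) = μ^3 - 8μ^2 - 141μ + 1188.
Rational-root test: μ = 9 gives p(9) = 0.
Factor out (μ - 9): p(μ) = (μ - 9)·(μ^2 + μ - 132).
The quadratic factors as (μ + 12)·(μ - 11).
Eigenvalues: -12, 9, 11.

-12, 9, 11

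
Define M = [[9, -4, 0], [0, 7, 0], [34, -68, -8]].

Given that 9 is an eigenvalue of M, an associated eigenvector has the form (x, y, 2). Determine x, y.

1, 0

We need (M - 9I)v = 0.
M - 9I = [[0, -4, 0], [0, -2, 0], [34, -68, -17]].
Row 1: (0)·x + (-4)·y + (0)·2 = 0
Row 2: (0)·x + (-2)·y + (0)·2 = 0
Row 3: (34)·x + (-68)·y + (-17)·2 = 0
Solving gives x = 1, y = 0.
Check: M·(1, 0, 2) = (9, 0, 18) = 9·(1, 0, 2).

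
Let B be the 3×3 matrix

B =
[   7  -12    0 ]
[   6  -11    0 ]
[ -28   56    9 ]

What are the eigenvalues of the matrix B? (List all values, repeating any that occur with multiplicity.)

The characteristic polynomial is p(λ) = det(λI - B).
Cofactor expansion gives p(λ) = λ^3 - 5λ^2 - 41λ + 45.
Rational-root test: λ = 1 gives p(1) = 0.
Factor out (λ - 1): p(λ) = (λ - 1)·(λ^2 - 4λ - 45).
The quadratic factors as (λ + 5)·(λ - 9).
Eigenvalues: -5, 1, 9.

-5, 1, 9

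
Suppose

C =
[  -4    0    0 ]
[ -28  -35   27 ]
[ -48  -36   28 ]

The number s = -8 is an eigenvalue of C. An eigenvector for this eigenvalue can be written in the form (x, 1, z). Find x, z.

We need (C + 8I)v = 0.
C + 8I = [[4, 0, 0], [-28, -27, 27], [-48, -36, 36]].
Row 1: (4)·x + (0)·1 + (0)·z = 0
Row 2: (-28)·x + (-27)·1 + (27)·z = 0
Row 3: (-48)·x + (-36)·1 + (36)·z = 0
Solving gives x = 0, z = 1.
Check: C·(0, 1, 1) = (0, -8, -8) = -8·(0, 1, 1).

0, 1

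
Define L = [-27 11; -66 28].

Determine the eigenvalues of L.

det(L - rI) = (-27 - r)(28 - r) - (11)·(-66) = r^2 - r - 30.
This factors as (r + 5)·(r - 6) = 0.
Eigenvalues: -5, 6.

-5, 6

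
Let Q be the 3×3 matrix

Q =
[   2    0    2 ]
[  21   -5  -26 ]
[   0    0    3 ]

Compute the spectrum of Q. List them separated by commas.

-5, 2, 3

Compute the characteristic polynomial p(s) = det(sI - Q).
Expanding along the first row, p(s) = s^3 - 19s + 30.
Try s = 2: p(2) = 0, so 2 is a root.
Factor out (s - 2): p(s) = (s - 2)·(s^2 + 2s - 15).
The quadratic factors as (s + 5)·(s - 3).
Eigenvalues: -5, 2, 3.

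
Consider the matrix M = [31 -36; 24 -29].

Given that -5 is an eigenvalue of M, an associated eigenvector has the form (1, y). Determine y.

We need (M + 5I)v = 0.
M + 5I = [[36, -36], [24, -24]].
Row 1: (36)·1 + (-36)·y = 0
Row 2: (24)·1 + (-24)·y = 0
Solving gives y = 1.
Check: M·(1, 1) = (-5, -5) = -5·(1, 1).

1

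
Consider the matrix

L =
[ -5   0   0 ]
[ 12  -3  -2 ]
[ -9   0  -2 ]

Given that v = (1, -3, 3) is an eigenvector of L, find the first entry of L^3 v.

-125

First find the eigenvalue: Lv = (-5, 15, -15) = -5·(1, -3, 3), so λ = -5.
Then L^3 v = λ^3·v = (-5)^3·(1, -3, 3) = -125·(1, -3, 3) = (-125, 375, -375).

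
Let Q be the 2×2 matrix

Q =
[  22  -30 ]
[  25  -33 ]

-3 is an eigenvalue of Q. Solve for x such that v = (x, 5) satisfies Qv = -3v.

We need (Q + 3I)v = 0.
Q + 3I = [[25, -30], [25, -30]].
Row 1: (25)·x + (-30)·5 = 0
Row 2: (25)·x + (-30)·5 = 0
Solving gives x = 6.
Check: Q·(6, 5) = (-18, -15) = -3·(6, 5).

6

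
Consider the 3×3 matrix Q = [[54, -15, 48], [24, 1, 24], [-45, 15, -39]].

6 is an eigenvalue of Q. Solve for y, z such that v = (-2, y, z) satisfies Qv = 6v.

0, 2

We need (Q - 6I)v = 0.
Q - 6I = [[48, -15, 48], [24, -5, 24], [-45, 15, -45]].
Row 1: (48)·-2 + (-15)·y + (48)·z = 0
Row 2: (24)·-2 + (-5)·y + (24)·z = 0
Row 3: (-45)·-2 + (15)·y + (-45)·z = 0
Solving gives y = 0, z = 2.
Check: Q·(-2, 0, 2) = (-12, 0, 12) = 6·(-2, 0, 2).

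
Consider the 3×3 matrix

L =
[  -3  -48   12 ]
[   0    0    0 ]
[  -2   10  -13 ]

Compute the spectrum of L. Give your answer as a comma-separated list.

-9, -7, 0

Compute the characteristic polynomial p(s) = det(sI - L).
Expanding along the first row, p(s) = s^3 + 16s^2 + 63s.
Try s = -7: p(-7) = 0, so -7 is a root.
Factor out (s + 7): p(s) = (s + 7)·(s^2 + 9s).
The quadratic factors as (s + 9)·s.
Eigenvalues: -9, -7, 0.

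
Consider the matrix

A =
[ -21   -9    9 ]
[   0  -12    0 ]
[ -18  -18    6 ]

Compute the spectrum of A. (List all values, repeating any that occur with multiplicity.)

The characteristic polynomial is p(r) = det(rI - A).
Cofactor expansion gives p(r) = r^3 + 27r^2 + 216r + 432.
Rational-root test: r = -3 gives p(-3) = 0.
Factor out (r + 3): p(r) = (r + 3)·(r^2 + 24r + 144).
The quadratic factor is (r + 12)^2.
Eigenvalues: -12, -12, -3.

-12, -12, -3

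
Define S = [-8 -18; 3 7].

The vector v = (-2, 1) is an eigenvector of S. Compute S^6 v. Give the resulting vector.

First find the eigenvalue: Sv = (-2, 1) = 1·(-2, 1), so λ = 1.
Then S^6 v = λ^6·v = 1^6·(-2, 1) = 1·(-2, 1) = (-2, 1).

(-2, 1)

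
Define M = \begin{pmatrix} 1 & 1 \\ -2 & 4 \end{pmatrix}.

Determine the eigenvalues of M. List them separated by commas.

det(M - λI) = (1 - λ)(4 - λ) - (1)·(-2) = λ^2 - 5λ + 6.
This factors as (λ - 2)·(λ - 3) = 0.
Eigenvalues: 2, 3.

2, 3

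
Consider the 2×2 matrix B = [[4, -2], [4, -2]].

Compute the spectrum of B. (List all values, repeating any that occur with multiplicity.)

det(B - tI) = (4 - t)(-2 - t) - (-2)·(4) = t^2 - 2t.
This factors as t·(t - 2) = 0.
Eigenvalues: 0, 2.

0, 2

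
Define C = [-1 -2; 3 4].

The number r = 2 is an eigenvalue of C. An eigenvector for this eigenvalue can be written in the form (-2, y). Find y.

3

We need (C - 2I)v = 0.
C - 2I = [[-3, -2], [3, 2]].
Row 1: (-3)·-2 + (-2)·y = 0
Row 2: (3)·-2 + (2)·y = 0
Solving gives y = 3.
Check: C·(-2, 3) = (-4, 6) = 2·(-2, 3).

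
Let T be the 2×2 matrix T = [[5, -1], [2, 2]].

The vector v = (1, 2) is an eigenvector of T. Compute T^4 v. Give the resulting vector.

(81, 162)

First find the eigenvalue: Tv = (3, 6) = 3·(1, 2), so λ = 3.
Then T^4 v = λ^4·v = 3^4·(1, 2) = 81·(1, 2) = (81, 162).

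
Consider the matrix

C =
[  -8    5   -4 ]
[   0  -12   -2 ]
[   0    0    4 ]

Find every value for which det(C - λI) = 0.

C is upper triangular, so its eigenvalues are the diagonal entries.
Diagonal: -8, -12, 4.

-12, -8, 4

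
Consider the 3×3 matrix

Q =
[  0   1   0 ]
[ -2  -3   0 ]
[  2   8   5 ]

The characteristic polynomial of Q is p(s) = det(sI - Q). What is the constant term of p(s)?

p(s) = s^3 - 2s^2 - 13s - 10.
The constant term is -10.

-10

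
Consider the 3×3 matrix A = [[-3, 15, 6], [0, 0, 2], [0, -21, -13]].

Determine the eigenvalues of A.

The characteristic polynomial is p(r) = det(rI - A).
Expanding along the first row, p(r) = r^3 + 16r^2 + 81r + 126.
Rational-root test: r = -3 gives p(-3) = 0.
Factor out (r + 3): p(r) = (r + 3)·(r^2 + 13r + 42).
The quadratic factors as (r + 7)·(r + 6).
Eigenvalues: -7, -6, -3.

-7, -6, -3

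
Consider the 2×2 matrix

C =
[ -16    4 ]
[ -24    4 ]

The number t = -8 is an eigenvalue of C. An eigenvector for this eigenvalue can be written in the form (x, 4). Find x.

2

We need (C + 8I)v = 0.
C + 8I = [[-8, 4], [-24, 12]].
Row 1: (-8)·x + (4)·4 = 0
Row 2: (-24)·x + (12)·4 = 0
Solving gives x = 2.
Check: C·(2, 4) = (-16, -32) = -8·(2, 4).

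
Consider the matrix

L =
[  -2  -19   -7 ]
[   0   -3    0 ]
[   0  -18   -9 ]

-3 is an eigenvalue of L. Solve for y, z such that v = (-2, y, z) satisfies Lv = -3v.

We need (L + 3I)v = 0.
L + 3I = [[1, -19, -7], [0, 0, 0], [0, -18, -6]].
Row 1: (1)·-2 + (-19)·y + (-7)·z = 0
Row 2: (0)·-2 + (0)·y + (0)·z = 0
Row 3: (0)·-2 + (-18)·y + (-6)·z = 0
Solving gives y = 1, z = -3.
Check: L·(-2, 1, -3) = (6, -3, 9) = -3·(-2, 1, -3).

1, -3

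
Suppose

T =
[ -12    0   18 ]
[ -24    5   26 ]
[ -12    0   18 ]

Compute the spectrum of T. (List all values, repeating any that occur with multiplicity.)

The characteristic polynomial is p(λ) = det(λI - T).
Expanding the 3×3 determinant: p(λ) = λ^3 - 11λ^2 + 30λ.
Rational-root test: λ = 0 gives p(0) = 0.
Dividing by λ leaves λ^2 - 11λ + 30.
The quadratic factors as (λ - 5)·(λ - 6).
Eigenvalues: 0, 5, 6.

0, 5, 6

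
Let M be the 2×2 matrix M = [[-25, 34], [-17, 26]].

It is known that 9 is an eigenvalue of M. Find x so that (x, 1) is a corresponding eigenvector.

1

We need (M - 9I)v = 0.
M - 9I = [[-34, 34], [-17, 17]].
Row 1: (-34)·x + (34)·1 = 0
Row 2: (-17)·x + (17)·1 = 0
Solving gives x = 1.
Check: M·(1, 1) = (9, 9) = 9·(1, 1).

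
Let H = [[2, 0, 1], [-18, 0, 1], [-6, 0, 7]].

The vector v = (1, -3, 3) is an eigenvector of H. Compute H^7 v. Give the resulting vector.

First find the eigenvalue: Hv = (5, -15, 15) = 5·(1, -3, 3), so λ = 5.
Then H^7 v = λ^7·v = 5^7·(1, -3, 3) = 78125·(1, -3, 3) = (78125, -234375, 234375).

(78125, -234375, 234375)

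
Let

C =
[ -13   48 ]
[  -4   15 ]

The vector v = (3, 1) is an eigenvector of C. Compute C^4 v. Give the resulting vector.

(243, 81)

First find the eigenvalue: Cv = (9, 3) = 3·(3, 1), so λ = 3.
Then C^4 v = λ^4·v = 3^4·(3, 1) = 81·(3, 1) = (243, 81).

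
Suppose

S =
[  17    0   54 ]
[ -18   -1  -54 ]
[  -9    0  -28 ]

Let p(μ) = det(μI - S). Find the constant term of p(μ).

p(μ) = μ^3 + 12μ^2 + 21μ + 10.
The constant term is 10.

10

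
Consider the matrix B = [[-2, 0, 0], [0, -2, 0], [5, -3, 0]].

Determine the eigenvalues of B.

-2, -2, 0

B is lower triangular, so its eigenvalues are the diagonal entries.
Diagonal: -2, -2, 0.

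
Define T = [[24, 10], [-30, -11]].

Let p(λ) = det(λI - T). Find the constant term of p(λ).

p(λ) = λ^2 - 13λ + 36.
The constant term is 36.

36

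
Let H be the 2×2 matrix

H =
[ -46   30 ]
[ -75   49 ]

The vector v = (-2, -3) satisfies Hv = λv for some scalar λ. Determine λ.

-1

Compute Hv: H·(-2, -3) = (2, 3).
Since Hv = λv, compare component 1: 2 = λ·-2, so λ = -1.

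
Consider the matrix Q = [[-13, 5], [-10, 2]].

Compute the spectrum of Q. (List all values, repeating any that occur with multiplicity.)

det(Q - tI) = (-13 - t)(2 - t) - (5)·(-10) = t^2 + 11t + 24.
This factors as (t + 8)·(t + 3) = 0.
Eigenvalues: -8, -3.

-8, -3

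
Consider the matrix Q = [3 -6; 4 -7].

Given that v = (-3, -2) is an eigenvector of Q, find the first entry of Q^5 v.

First find the eigenvalue: Qv = (3, 2) = -1·(-3, -2), so λ = -1.
Then Q^5 v = λ^5·v = (-1)^5·(-3, -2) = -1·(-3, -2) = (3, 2).

3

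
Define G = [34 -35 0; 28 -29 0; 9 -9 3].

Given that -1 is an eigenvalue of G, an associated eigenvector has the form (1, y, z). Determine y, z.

1, 0

We need (G + 1I)v = 0.
G + 1I = [[35, -35, 0], [28, -28, 0], [9, -9, 4]].
Row 1: (35)·1 + (-35)·y + (0)·z = 0
Row 2: (28)·1 + (-28)·y + (0)·z = 0
Row 3: (9)·1 + (-9)·y + (4)·z = 0
Solving gives y = 1, z = 0.
Check: G·(1, 1, 0) = (-1, -1, 0) = -1·(1, 1, 0).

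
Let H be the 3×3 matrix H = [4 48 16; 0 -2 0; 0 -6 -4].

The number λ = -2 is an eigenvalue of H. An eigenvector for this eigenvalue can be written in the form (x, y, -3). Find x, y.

0, 1

We need (H + 2I)v = 0.
H + 2I = [[6, 48, 16], [0, 0, 0], [0, -6, -2]].
Row 1: (6)·x + (48)·y + (16)·-3 = 0
Row 2: (0)·x + (0)·y + (0)·-3 = 0
Row 3: (0)·x + (-6)·y + (-2)·-3 = 0
Solving gives x = 0, y = 1.
Check: H·(0, 1, -3) = (0, -2, 6) = -2·(0, 1, -3).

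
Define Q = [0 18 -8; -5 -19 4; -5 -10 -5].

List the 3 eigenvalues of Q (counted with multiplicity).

-10, -9, -5

Set up det(sI - Q) = 0.
Cofactor expansion gives p(s) = s^3 + 24s^2 + 185s + 450.
Rational-root test: s = -9 gives p(-9) = 0.
Dividing by (s + 9) leaves s^2 + 15s + 50.
The quadratic factors as (s + 10)·(s + 5).
Eigenvalues: -10, -9, -5.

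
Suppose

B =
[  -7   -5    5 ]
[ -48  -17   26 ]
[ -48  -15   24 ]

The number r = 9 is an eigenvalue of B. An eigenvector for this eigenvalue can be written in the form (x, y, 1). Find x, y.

0, 1

We need (B - 9I)v = 0.
B - 9I = [[-16, -5, 5], [-48, -26, 26], [-48, -15, 15]].
Row 1: (-16)·x + (-5)·y + (5)·1 = 0
Row 2: (-48)·x + (-26)·y + (26)·1 = 0
Row 3: (-48)·x + (-15)·y + (15)·1 = 0
Solving gives x = 0, y = 1.
Check: B·(0, 1, 1) = (0, 9, 9) = 9·(0, 1, 1).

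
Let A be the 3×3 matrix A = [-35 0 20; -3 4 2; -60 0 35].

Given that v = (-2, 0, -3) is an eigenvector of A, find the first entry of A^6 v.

First find the eigenvalue: Av = (10, 0, 15) = -5·(-2, 0, -3), so λ = -5.
Then A^6 v = λ^6·v = (-5)^6·(-2, 0, -3) = 15625·(-2, 0, -3) = (-31250, 0, -46875).

-31250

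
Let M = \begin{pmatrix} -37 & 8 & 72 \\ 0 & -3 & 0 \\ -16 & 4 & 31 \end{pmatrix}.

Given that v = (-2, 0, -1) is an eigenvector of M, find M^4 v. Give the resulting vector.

(-2, 0, -1)

First find the eigenvalue: Mv = (2, 0, 1) = -1·(-2, 0, -1), so λ = -1.
Then M^4 v = λ^4·v = (-1)^4·(-2, 0, -1) = 1·(-2, 0, -1) = (-2, 0, -1).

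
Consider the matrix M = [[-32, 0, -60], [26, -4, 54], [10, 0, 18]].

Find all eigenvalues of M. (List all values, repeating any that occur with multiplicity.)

The characteristic polynomial is p(lambda) = det(lambda·I - M).
Cofactor expansion gives p(lambda) = lambda^3 + 18·lambda^2 + 80·lambda + 96.
Since p(-4) = 0, lambda = -4 is a root.
Dividing by (lambda + 4) leaves lambda^2 + 14·lambda + 24.
The quadratic factors as (lambda + 12)·(lambda + 2).
Eigenvalues: -12, -4, -2.

-12, -4, -2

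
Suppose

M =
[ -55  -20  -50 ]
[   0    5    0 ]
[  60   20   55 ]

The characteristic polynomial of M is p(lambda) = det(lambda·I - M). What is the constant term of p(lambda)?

p(lambda) = lambda^3 - 5·lambda^2 - 25·lambda + 125.
The constant term is 125.

125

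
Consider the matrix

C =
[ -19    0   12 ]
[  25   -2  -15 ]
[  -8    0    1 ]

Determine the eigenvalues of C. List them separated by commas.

Compute the characteristic polynomial p(λ) = det(λI - C).
Expanding along the first row, p(λ) = λ^3 + 20λ^2 + 113λ + 154.
Rational-root test: λ = -2 gives p(-2) = 0.
Dividing by (λ + 2) leaves λ^2 + 18λ + 77.
The quadratic factors as (λ + 11)·(λ + 7).
Eigenvalues: -11, -7, -2.

-11, -7, -2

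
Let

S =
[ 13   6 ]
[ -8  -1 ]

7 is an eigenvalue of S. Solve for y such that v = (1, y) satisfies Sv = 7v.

-1

We need (S - 7I)v = 0.
S - 7I = [[6, 6], [-8, -8]].
Row 1: (6)·1 + (6)·y = 0
Row 2: (-8)·1 + (-8)·y = 0
Solving gives y = -1.
Check: S·(1, -1) = (7, -7) = 7·(1, -1).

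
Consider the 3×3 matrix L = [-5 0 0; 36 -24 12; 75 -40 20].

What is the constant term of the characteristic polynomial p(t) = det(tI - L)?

p(0) = det(0·I − L) = det(−L) = (−1)^3·det(L).
det(L) = 0, so p(0) = 0.

0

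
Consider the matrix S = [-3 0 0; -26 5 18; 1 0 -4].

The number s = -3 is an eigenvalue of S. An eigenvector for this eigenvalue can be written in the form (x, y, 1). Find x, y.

1, 1

We need (S + 3I)v = 0.
S + 3I = [[0, 0, 0], [-26, 8, 18], [1, 0, -1]].
Row 1: (0)·x + (0)·y + (0)·1 = 0
Row 2: (-26)·x + (8)·y + (18)·1 = 0
Row 3: (1)·x + (0)·y + (-1)·1 = 0
Solving gives x = 1, y = 1.
Check: S·(1, 1, 1) = (-3, -3, -3) = -3·(1, 1, 1).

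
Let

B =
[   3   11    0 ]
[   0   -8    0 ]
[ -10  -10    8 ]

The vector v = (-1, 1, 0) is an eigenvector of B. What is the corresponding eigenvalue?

Compute Bv: B·(-1, 1, 0) = (8, -8, 0).
Since Bv = λv, compare component 1: 8 = λ·-1, so λ = -8.

-8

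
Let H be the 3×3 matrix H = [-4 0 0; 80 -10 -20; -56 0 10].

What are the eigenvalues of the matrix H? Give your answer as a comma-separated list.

Set up det(tI - H) = 0.
Expanding along the first row, p(t) = t^3 + 4t^2 - 100t - 400.
Since p(-10) = 0, t = -10 is a root.
Dividing by (t + 10) leaves t^2 - 6t - 40.
The quadratic factors as (t + 4)·(t - 10).
Eigenvalues: -10, -4, 10.

-10, -4, 10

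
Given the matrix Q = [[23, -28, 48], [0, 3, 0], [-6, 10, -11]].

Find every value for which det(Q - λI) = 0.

3, 5, 7

The characteristic polynomial is p(μ) = det(μI - Q).
Expanding the 3×3 determinant: p(μ) = μ^3 - 15μ^2 + 71μ - 105.
Try μ = 3: p(3) = 0, so 3 is a root.
Factor out (μ - 3): p(μ) = (μ - 3)·(μ^2 - 12μ + 35).
The quadratic factors as (μ - 5)·(μ - 7).
Eigenvalues: 3, 5, 7.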